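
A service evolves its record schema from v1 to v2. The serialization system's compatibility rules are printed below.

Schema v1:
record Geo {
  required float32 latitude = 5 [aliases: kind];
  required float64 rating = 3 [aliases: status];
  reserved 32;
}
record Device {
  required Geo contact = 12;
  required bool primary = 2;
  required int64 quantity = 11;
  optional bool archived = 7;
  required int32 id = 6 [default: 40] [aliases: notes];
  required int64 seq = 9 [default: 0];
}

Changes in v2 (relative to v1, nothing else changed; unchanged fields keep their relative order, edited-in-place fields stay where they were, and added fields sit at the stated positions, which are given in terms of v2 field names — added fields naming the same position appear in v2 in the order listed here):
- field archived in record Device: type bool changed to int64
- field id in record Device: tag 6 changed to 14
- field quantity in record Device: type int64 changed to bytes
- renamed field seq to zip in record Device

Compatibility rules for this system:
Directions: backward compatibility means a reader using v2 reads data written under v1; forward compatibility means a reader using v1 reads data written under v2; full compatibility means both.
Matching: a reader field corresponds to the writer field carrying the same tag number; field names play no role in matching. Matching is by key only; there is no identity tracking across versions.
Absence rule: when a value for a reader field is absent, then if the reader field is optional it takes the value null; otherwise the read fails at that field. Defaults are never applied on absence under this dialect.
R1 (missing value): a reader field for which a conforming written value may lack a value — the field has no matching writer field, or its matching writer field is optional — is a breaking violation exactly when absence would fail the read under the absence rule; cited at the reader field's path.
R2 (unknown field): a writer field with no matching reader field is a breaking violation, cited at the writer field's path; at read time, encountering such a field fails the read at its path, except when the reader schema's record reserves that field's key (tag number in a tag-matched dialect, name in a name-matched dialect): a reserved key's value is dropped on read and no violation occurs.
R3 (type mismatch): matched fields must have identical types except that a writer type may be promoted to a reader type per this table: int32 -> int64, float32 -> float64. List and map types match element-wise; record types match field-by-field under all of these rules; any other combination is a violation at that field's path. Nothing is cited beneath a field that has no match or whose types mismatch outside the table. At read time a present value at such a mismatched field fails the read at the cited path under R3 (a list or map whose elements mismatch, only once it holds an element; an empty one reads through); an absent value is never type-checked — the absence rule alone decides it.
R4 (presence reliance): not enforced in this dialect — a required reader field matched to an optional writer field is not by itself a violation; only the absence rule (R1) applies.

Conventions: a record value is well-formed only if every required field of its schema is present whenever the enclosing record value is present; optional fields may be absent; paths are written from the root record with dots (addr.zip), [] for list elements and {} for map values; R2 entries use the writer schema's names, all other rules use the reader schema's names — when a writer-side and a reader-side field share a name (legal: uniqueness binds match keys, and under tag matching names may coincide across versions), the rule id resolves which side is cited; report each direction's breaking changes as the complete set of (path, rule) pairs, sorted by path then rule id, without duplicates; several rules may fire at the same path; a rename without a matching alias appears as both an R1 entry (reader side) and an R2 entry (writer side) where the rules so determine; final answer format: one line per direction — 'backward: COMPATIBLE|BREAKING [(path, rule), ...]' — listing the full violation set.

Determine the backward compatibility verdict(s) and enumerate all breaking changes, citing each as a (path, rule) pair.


backward: BREAKING [(archived, R3), (id, R1), (id, R2), (quantity, R3)]

each type pair in Device: writer, then reader
backward pass over Device, reader schema v2, writer schema v1:
  contact: paired with writer contact (Geo -> Geo; writer required)
  primary: paired with writer primary (bool -> bool; writer required)
  quantity: paired with writer quantity (int64 -> bytes; writer required)
  archived: paired with writer archived (bool -> int64; writer optional)
  no writer field matches reader id
  zip: paired with writer seq (int64 -> int64; writer required)
  id (writer side), unknown to reader
  contact.latitude: paired with writer contact.latitude (float32 -> float32; writer required)
  contact.rating: paired with writer contact.rating (float64 -> float64; writer required)
  violation R3 at archived
  violation R1 at id
  violation R2 at id
  violation R3 at quantity
  backward on Device therefore BREAKING (4)
diffs on Device not affecting the asked answer:
  renamed field seq to zip in record Device -> inert for the asked Device verdict: nothing fires


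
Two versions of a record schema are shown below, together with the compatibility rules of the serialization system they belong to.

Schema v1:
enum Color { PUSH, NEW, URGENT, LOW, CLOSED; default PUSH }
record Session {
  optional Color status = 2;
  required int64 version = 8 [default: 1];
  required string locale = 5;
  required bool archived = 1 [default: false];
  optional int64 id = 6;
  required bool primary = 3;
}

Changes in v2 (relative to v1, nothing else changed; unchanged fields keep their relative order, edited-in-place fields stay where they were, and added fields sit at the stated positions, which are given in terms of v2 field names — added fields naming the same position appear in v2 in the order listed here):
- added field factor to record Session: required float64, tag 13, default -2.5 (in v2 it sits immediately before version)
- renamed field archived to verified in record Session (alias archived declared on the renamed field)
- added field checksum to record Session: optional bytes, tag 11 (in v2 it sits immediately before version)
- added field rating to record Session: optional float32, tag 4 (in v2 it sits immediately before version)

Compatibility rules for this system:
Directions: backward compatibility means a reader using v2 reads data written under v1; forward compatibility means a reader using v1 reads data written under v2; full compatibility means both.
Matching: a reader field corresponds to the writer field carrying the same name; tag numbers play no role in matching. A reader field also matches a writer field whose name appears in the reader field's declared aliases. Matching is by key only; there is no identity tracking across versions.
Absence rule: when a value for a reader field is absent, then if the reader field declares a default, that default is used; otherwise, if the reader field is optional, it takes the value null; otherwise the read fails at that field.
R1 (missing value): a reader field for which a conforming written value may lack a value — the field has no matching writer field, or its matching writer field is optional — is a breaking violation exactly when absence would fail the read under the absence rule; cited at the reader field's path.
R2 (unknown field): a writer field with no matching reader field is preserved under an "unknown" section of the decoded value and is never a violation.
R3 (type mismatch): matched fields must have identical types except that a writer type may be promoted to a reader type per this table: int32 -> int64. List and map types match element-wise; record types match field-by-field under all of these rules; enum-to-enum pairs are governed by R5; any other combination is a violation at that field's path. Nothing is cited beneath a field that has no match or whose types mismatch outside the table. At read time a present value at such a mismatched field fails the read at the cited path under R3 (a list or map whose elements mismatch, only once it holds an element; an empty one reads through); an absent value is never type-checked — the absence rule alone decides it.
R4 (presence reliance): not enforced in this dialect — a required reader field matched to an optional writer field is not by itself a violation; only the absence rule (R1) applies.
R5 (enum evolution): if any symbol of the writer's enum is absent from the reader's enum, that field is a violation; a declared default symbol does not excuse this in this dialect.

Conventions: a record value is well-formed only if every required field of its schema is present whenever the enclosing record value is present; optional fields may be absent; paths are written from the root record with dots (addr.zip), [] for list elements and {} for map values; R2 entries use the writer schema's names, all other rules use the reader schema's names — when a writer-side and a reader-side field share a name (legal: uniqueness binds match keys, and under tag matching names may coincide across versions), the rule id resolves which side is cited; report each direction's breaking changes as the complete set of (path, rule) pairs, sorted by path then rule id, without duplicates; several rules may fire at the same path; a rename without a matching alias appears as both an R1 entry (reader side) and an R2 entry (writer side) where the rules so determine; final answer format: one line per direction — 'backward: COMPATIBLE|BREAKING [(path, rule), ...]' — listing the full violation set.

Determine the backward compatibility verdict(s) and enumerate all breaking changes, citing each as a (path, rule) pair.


the writer's type comes first in each Session pair
backward for Session (reader v2, writer v1):
  status <- status (Color -> Color, writer optional)
  factor: no writer match
  checksum: no writer match
  rating: no writer match
  version <- version (int64 -> int64, writer required)
  locale <- locale (string -> string, writer required)
  verified <- archived (bool -> bool, writer required)
  id <- id (int64 -> int64, writer optional)
  primary <- primary (bool -> bool, writer required)
  => backward verdict for Session: COMPATIBLE, no violations
diffs on Session not affecting the asked answer:
  added field rating to record Session: optional float32, tag 4 (in v2 it sits immediately before version) -> inert for the asked Session verdict: nothing fires
  renamed field archived to verified in record Session (alias archived declared on the renamed field) -> inert for the asked Session verdict: nothing fires
  added field checksum to record Session: optional bytes, tag 11 (in v2 it sits immediately before version) -> inert for the asked Session verdict: nothing fires
  added field factor to record Session: required float64, tag 13, default -2.5 (in v2 it sits immediately before version) -> inert for the asked Session verdict: nothing fires

backward: COMPATIBLE []


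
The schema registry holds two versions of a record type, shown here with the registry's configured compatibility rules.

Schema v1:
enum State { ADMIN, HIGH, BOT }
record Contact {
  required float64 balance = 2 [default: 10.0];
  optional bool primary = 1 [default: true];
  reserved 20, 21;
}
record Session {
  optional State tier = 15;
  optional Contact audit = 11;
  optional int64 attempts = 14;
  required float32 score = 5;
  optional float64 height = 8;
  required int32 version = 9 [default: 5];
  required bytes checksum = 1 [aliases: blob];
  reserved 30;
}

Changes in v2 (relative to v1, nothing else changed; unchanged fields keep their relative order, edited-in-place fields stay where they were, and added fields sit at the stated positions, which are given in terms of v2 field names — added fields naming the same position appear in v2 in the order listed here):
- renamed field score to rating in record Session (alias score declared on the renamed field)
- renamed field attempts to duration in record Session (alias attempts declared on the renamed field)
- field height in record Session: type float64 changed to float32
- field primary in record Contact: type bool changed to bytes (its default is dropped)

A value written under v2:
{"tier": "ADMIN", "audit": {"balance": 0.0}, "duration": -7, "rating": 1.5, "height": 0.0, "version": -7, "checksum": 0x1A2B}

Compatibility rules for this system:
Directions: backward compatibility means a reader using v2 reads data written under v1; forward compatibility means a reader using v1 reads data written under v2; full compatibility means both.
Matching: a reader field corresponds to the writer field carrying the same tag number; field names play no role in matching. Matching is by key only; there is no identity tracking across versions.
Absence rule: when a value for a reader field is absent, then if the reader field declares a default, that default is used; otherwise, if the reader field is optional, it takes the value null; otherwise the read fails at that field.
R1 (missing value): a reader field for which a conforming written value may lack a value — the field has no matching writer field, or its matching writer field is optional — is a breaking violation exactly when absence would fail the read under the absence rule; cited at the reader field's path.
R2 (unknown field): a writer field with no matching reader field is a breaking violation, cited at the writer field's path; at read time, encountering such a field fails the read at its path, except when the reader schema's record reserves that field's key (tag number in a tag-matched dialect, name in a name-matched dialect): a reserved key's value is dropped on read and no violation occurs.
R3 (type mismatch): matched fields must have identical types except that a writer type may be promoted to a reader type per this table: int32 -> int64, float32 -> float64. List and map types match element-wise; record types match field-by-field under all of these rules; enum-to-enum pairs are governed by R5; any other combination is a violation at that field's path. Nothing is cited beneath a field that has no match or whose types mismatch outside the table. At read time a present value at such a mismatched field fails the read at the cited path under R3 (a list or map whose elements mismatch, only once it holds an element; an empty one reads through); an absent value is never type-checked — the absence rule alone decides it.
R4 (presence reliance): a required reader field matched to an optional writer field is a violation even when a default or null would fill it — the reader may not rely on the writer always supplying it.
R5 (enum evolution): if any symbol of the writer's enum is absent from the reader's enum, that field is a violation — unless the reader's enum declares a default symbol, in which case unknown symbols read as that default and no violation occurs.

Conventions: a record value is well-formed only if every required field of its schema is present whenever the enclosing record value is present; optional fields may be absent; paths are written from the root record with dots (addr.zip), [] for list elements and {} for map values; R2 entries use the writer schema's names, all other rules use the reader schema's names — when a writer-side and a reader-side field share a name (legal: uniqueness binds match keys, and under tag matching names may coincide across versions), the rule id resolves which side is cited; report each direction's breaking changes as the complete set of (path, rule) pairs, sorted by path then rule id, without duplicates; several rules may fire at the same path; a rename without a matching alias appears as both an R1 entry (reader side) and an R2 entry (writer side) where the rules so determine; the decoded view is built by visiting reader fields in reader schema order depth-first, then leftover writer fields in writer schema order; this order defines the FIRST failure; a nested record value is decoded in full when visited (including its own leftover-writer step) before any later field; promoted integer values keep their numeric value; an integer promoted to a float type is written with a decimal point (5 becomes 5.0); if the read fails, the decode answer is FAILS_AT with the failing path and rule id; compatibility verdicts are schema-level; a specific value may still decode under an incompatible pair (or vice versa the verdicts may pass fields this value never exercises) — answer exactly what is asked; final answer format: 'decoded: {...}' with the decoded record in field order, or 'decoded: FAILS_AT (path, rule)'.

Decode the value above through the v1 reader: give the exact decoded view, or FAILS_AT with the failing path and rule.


each type pair in Session: writer, then reader
decode (reader v1):
  tier := "ADMIN"
  audit.balance := 0.0
  audit.primary := true (missing; default applied)
  attempts := -7 (from writer duration)
  score := 1.5 (from writer rating)
  height := 0.0 (float32 -> float64)
  version := -7
  checksum := 0x1A2B
  => decoded: {"tier": "ADMIN", "audit": {"balance": 0.0, "primary": true}, "attempts": -7, "score": 1.5, "height": 0.0, "version": -7, "checksum": 0x1A2B}
ruling out the remaining Session differences:
  renamed field score to rating in record Session (alias score declared on the renamed field) -> inert under this dialect — no rule fires on Session and the result does not move
  renamed field attempts to duration in record Session (alias attempts declared on the renamed field) -> inert under this dialect — no rule fires on Session and the result does not move
  field height in record Session: type float64 changed to float32 -> shifts the Session verdicts, not this decode
  field primary in record Contact: type bool changed to bytes (its default is dropped) -> shifts the Session verdicts, not this decode

decoded: {"tier": "ADMIN", "audit": {"balance": 0.0, "primary": true}, "attempts": -7, "score": 1.5, "height": 0.0, "version": -7, "checksum": 0x1A2B}


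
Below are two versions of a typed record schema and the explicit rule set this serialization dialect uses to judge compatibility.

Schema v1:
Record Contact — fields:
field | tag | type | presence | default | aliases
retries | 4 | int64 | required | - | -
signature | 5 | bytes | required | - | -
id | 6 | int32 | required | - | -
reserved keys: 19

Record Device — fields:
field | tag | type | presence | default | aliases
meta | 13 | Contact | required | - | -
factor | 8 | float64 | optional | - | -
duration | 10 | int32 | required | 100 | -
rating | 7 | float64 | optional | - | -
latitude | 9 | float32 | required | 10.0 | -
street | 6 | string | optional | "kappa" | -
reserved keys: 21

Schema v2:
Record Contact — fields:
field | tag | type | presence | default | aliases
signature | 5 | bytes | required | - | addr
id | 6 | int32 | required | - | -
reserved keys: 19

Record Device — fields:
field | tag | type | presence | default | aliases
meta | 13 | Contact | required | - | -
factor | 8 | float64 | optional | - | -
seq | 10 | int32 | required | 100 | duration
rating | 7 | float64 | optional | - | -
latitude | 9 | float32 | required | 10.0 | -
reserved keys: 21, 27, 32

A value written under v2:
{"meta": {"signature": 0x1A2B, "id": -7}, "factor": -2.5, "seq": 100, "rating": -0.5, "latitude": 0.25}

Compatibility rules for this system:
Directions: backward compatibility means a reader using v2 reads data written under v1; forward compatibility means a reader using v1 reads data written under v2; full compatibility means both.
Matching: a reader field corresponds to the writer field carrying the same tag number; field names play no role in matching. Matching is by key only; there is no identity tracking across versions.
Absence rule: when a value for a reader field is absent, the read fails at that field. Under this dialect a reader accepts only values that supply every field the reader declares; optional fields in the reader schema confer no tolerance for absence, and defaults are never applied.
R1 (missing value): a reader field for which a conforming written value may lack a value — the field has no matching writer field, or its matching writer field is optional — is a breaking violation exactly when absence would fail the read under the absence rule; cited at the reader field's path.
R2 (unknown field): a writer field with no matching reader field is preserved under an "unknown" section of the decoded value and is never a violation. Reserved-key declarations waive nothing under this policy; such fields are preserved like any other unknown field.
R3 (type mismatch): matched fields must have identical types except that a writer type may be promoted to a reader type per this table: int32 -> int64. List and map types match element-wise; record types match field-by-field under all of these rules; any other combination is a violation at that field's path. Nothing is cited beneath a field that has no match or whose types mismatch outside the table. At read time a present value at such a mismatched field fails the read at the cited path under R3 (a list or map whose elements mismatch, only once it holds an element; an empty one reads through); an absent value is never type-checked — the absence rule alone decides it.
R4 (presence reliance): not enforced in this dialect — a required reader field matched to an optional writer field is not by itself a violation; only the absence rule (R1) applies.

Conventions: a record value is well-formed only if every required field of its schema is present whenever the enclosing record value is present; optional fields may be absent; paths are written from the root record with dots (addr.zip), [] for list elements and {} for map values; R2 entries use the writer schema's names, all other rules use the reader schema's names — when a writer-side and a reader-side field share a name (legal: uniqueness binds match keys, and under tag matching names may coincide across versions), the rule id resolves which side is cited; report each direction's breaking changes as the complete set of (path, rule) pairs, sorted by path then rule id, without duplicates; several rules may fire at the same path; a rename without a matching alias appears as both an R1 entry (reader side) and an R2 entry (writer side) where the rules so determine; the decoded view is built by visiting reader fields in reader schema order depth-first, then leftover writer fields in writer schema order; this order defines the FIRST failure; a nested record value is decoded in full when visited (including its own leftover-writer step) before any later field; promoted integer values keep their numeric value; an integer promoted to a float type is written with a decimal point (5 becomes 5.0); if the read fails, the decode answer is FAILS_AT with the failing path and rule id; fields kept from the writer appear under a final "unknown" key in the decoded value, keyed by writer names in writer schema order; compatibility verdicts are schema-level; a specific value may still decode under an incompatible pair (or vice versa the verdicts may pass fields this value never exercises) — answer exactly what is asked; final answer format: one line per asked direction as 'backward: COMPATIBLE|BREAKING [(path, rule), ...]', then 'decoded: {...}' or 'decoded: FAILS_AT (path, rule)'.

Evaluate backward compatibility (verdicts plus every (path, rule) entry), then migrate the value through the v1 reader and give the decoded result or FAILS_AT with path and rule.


backward: BREAKING [(factor, R1), (rating, R1)]; decoded: FAILS_AT (meta.retries, R1)

the writer's type comes first in each Device pair
backward pass over Device, reader schema v2, writer schema v1:
  Contact -> Contact, writer required: meta aligns to meta
  float64 -> float64, writer optional: factor aligns to factor
  int32 -> int32, writer required: seq aligns to duration
  float64 -> float64, writer optional: rating aligns to rating
  float32 -> float32, writer required: latitude aligns to latitude
  writer street: unknown to reader
  bytes -> bytes, writer required: meta.signature aligns to meta.signature
  int32 -> int32, writer required: meta.id aligns to meta.id
  writer meta.retries: unknown to reader
  violation R1 at factor
  violation R1 at rating
  => backward: BREAKING (2)
decode (reader v1):
  read fails at meta.retries under R1 (no fill)
  => FAILS_AT (meta.retries, R1)
the rest of the Device diff is inert for this question:
  renamed field duration to seq in record Device (alias duration declared on the renamed field) -> no rule fires on it in Device's dialect; the asked verdict holds


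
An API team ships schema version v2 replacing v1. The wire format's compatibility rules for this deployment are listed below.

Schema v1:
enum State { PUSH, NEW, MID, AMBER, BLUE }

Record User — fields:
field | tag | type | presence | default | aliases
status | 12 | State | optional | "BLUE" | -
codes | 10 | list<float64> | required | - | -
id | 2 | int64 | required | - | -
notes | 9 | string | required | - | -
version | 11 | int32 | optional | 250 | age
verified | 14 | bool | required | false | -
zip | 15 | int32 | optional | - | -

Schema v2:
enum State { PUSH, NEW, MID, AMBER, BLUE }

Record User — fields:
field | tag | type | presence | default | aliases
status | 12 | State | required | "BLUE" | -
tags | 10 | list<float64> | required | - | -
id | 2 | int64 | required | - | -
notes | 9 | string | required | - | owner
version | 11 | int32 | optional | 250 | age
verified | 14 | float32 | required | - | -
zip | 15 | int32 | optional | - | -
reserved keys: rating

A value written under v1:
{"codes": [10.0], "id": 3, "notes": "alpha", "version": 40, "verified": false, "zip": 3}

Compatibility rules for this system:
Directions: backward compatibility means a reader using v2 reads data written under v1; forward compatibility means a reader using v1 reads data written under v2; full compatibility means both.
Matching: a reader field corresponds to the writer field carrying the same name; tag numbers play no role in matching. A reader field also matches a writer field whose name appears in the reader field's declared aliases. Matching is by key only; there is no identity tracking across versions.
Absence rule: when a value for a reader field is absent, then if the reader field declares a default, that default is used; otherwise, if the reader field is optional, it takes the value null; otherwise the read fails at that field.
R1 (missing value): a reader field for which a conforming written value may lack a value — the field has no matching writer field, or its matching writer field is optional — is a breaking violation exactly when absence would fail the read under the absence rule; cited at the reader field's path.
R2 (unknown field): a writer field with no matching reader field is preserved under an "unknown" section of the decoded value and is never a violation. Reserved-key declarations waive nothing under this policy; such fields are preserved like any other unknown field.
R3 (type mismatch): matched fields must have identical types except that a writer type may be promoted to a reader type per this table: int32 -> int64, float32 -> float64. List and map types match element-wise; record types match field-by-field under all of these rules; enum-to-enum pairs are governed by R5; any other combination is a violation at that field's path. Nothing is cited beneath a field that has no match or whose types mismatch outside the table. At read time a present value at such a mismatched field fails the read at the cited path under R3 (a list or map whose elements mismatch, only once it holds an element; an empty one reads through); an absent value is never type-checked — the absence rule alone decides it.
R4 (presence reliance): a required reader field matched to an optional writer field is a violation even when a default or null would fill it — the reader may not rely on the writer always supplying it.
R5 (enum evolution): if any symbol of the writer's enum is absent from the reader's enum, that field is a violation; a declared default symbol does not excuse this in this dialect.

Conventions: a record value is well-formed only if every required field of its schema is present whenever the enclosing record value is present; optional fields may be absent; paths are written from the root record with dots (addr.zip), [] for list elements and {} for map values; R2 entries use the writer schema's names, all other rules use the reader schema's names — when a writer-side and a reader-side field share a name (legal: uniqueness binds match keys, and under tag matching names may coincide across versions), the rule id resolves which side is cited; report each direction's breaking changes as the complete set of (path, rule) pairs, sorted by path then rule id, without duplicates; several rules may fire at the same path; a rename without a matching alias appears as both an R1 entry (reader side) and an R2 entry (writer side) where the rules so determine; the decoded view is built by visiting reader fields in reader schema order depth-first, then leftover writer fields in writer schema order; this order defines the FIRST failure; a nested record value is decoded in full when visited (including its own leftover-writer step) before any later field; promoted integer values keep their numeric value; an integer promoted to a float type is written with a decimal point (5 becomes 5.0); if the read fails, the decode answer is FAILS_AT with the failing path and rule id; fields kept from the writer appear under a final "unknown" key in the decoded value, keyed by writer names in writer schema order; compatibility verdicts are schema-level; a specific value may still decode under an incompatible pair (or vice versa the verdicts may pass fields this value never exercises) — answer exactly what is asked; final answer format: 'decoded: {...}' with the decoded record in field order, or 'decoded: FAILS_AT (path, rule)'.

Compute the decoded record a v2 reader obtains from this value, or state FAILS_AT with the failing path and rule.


decoded: FAILS_AT (tags, R1)

each type pair in User: writer, then reader
decoding the User value with the v2 reader:
  status := "BLUE" (absent -> default)
  read fails at tags under R1 (no fill)
  => FAILS_AT (tags, R1)
the other User changes do not affect what is asked:
  field status in record User: optional changed to required -> a verdict-level change on User — the shown value reads the same
  field verified in record User: type bool changed to float32 (its default is dropped) -> a verdict-level change on User — the shown value reads the same


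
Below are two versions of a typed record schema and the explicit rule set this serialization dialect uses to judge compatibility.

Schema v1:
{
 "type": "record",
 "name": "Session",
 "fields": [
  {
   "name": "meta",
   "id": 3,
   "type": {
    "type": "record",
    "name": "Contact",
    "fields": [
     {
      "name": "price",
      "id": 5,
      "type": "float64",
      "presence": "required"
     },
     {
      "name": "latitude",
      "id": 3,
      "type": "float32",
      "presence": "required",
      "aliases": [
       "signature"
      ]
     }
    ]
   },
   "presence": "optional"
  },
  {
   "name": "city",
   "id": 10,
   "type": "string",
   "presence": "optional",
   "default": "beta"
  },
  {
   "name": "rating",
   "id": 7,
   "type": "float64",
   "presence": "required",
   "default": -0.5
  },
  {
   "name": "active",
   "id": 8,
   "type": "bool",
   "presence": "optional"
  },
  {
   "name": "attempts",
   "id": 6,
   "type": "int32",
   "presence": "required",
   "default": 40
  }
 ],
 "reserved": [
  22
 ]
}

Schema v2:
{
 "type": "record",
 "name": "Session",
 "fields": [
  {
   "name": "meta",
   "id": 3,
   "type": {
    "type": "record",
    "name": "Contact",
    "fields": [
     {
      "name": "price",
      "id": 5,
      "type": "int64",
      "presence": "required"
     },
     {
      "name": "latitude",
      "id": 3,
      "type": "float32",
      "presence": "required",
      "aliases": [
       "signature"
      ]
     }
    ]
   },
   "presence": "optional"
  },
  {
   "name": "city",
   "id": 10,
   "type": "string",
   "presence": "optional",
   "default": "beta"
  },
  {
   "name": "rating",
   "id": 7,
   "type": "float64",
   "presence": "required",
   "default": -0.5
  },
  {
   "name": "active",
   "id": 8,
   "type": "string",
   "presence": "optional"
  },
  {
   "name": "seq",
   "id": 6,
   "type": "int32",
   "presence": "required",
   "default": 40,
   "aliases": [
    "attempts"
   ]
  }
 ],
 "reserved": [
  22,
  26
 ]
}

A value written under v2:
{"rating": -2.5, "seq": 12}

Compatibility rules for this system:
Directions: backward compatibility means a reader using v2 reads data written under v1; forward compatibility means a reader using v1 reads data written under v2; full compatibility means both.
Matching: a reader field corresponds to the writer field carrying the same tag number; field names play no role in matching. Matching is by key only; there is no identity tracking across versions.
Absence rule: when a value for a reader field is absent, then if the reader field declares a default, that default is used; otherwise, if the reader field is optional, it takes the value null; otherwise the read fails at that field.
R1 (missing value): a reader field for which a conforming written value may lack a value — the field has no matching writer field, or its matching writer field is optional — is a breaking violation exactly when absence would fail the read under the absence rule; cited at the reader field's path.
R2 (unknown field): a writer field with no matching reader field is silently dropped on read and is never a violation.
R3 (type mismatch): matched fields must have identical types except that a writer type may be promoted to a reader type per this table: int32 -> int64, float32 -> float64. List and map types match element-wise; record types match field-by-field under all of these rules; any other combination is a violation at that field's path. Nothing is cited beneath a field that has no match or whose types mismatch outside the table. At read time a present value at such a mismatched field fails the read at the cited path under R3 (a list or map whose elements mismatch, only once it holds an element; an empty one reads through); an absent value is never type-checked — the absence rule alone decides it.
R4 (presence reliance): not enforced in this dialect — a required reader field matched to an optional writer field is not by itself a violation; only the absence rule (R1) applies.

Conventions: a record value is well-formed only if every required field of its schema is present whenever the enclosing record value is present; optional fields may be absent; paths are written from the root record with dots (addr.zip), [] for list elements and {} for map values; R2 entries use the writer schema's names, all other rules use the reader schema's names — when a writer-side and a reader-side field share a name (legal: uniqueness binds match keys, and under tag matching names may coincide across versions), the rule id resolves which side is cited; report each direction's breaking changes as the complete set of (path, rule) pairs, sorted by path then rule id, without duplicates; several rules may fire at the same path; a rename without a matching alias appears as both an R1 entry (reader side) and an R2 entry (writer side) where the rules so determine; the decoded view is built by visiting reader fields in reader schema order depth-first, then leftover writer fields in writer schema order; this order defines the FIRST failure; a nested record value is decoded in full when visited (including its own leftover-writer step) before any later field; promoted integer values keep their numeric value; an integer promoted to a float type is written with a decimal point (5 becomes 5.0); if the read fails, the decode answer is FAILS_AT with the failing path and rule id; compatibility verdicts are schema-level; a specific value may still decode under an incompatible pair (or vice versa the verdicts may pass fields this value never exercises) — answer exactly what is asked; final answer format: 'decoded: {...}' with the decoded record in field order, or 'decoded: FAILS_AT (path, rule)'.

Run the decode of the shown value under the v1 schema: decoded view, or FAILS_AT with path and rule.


the writer's type comes first in each Session pair
decode walk for Session under reader schema v1:
  meta := null (missing; optional => null)
  city := "beta" (missing; default applied)
  rating := -2.5
  active := null (missing; optional => null)
  attempts := 12 (from writer seq)
  => decoded: {"meta": null, "city": "beta", "rating": -2.5, "active": null, "attempts": 12}
diffs on Session not affecting the asked answer:
  field active in record Session: type bool changed to string -> matters for Session compatibility verdicts, not for this value's decode
  renamed field attempts to seq in record Session (alias attempts declared on the renamed field) -> no rule fires on it and the decoded Session view is identical with or without it
  field price in record Contact: type float64 changed to int64 -> matters for Session compatibility verdicts, not for this value's decode

decoded: {"meta": null, "city": "beta", "rating": -2.5, "active": null, "attempts": 12}


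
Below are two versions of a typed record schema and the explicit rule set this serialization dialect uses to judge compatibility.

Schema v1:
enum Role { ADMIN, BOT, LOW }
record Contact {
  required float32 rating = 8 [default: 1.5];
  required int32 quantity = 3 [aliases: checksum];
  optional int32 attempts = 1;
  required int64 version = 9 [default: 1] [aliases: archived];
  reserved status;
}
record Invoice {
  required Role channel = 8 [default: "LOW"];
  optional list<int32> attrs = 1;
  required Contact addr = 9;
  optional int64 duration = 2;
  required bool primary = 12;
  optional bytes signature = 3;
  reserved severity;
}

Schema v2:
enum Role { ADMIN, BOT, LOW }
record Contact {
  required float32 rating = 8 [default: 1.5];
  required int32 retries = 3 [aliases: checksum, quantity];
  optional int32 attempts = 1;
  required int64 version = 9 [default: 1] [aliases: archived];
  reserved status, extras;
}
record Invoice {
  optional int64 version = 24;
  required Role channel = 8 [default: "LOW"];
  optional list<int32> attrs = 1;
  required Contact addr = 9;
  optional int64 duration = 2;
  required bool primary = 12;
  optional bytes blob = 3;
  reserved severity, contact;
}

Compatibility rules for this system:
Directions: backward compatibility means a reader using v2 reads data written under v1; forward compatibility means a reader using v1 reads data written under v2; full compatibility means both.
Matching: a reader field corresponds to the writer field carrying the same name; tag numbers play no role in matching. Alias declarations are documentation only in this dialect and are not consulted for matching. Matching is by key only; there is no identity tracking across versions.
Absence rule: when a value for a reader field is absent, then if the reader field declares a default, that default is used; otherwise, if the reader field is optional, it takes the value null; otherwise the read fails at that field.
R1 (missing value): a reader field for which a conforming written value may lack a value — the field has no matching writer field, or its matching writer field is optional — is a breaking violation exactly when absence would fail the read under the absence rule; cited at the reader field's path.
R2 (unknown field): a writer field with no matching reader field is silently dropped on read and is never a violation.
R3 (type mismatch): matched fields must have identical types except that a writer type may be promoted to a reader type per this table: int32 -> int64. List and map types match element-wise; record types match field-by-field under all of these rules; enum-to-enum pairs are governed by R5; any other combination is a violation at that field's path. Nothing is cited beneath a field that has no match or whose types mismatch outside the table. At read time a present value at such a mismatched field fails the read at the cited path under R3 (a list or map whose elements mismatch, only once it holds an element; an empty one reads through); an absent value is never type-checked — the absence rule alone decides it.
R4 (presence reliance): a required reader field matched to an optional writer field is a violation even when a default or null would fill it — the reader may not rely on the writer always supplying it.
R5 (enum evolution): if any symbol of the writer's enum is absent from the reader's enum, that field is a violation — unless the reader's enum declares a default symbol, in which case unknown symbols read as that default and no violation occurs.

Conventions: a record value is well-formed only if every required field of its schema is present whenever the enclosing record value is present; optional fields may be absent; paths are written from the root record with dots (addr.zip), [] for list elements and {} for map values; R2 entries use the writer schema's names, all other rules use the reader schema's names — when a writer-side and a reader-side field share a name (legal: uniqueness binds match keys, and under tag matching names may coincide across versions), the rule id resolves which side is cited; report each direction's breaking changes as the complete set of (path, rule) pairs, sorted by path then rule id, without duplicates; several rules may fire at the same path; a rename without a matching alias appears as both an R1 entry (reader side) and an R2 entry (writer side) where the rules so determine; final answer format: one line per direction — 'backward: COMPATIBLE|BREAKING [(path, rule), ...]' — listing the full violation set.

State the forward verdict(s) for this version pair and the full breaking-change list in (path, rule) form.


forward: BREAKING [(addr.quantity, R1)]

arrows below run writer -> reader for Invoice
forward for Invoice (reader v1, writer v2):
  writer required, Role -> Role: reader channel maps from writer channel
  writer optional, list<int32> -> list<int32>: reader attrs maps from writer attrs
  writer required, Contact -> Contact: reader addr maps from writer addr
  writer optional, int64 -> int64: reader duration maps from writer duration
  writer required, bool -> bool: reader primary maps from writer primary
  signature: no writer-side match
  version (writer side), unknown to reader
  blob (writer side), unknown to reader
  writer required, float32 -> float32: reader addr.rating maps from writer addr.rating
  addr.quantity: no writer-side match
  writer optional, int32 -> int32: reader addr.attempts maps from writer addr.attempts
  writer required, int64 -> int64: reader addr.version maps from writer addr.version
  addr.retries (writer side), unknown to reader
  rule R1 violated at addr.quantity
  => forward: BREAKING (1)
diffs on Invoice not affecting the asked answer:
  renamed field signature to blob in record Invoice -> triggers nothing under Invoice's printed rules — same verdict
  added field version to record Invoice: optional int64, tag 24 (in v2 it sits immediately before channel) -> triggers nothing under Invoice's printed rules — same verdict
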